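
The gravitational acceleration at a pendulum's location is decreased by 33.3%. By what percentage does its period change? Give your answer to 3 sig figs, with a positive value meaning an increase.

22.4%

T ∝ 1/√g, so T'/T = 1/√(0.6670) = 1.224.
Percentage change in T = (1.224 − 1) × 100% = 22.4%.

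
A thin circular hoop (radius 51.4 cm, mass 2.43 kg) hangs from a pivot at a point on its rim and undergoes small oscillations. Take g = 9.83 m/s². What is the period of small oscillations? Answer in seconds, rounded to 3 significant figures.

I_cm = mr² = 0.6420 kg·m². The pivot is at distance d = 0.514 m from the centre of mass.
By the parallel-axis theorem, I = I_cm + md² = 0.6420 + 0.6420 = 1.284 kg·m².
T = 2π√(I/(mgd)) = 2π√(1.284/(2.43 × 9.83 × 0.514)) = 2.03 s.

2.03 s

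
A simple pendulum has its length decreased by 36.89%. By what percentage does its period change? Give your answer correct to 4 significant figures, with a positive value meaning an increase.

-20.56%

T ∝ √L, so T'/T = √(0.63110) = 0.79442.
Percentage change in T = (0.79442 − 1) × 100% = -20.56%.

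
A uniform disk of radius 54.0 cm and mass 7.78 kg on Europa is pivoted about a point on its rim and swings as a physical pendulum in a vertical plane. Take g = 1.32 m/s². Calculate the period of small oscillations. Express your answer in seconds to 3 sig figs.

I_cm = ½mr² = 1.134 kg·m². The pivot is at distance d = 0.540 m from the centre of mass.
By the parallel-axis theorem, I = I_cm + md² = 1.134 + 2.269 = 3.403 kg·m².
T = 2π√(I/(mgd)) = 2π√(3.403/(7.78 × 1.32 × 0.540)) = 4.92 s.

4.92 s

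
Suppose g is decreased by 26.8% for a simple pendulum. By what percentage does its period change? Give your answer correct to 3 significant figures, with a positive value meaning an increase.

T ∝ 1/√g, so T'/T = 1/√(0.7320) = 1.169.
Percentage change in T = (1.169 − 1) × 100% = 16.9%.

16.9%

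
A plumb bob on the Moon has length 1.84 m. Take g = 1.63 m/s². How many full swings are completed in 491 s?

73

T = 2π√(L/g) = 2π√(1.84/1.63) = 6.676 s.
Number of complete oscillations = ⌊491/6.676⌋ = ⌊73.55⌋ = 73.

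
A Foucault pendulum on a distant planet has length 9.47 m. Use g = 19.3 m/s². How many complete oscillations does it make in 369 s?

83

T = 2π√(L/g) = 2π√(9.47/19.3) = 4.401 s.
Number of complete oscillations = ⌊369/4.401⌋ = ⌊83.84⌋ = 83.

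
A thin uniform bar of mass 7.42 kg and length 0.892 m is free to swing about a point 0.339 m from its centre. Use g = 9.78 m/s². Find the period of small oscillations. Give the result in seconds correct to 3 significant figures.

For a physical pendulum T = 2π√(I/(mgd)), with d = 0.3390 m from pivot to centre of mass.
I_cm = mL²/12 = 7.42 × 0.892²/12 = 0.4920 kg·m²; I = I_cm + md² = 0.4920 + 7.42 × 0.3390² = 1.345 kg·m².
T = 2π√(1.345/(7.42 × 9.78 × 0.3390)) = 1.47 s.

1.47 s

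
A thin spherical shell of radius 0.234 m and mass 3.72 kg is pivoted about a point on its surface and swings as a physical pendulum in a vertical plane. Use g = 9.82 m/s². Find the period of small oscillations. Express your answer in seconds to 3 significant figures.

I_cm = (2/3)mr² = 0.1358 kg·m². The pivot is at distance d = 0.234 m from the centre of mass.
By the parallel-axis theorem, I = I_cm + md² = 0.1358 + 0.2037 = 0.3395 kg·m².
T = 2π√(I/(mgd)) = 2π√(0.3395/(3.72 × 9.82 × 0.234)) = 1.25 s.

1.25 s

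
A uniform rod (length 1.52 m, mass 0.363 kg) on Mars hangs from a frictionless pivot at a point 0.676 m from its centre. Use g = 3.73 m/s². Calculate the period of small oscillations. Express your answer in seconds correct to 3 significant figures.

For a physical pendulum T = 2π√(I/(mgd)), with d = 0.6760 m from pivot to centre of mass.
I_cm = mL²/12 = 0.363 × 1.52²/12 = 0.06989 kg·m²; I = I_cm + md² = 0.06989 + 0.363 × 0.6760² = 0.2358 kg·m².
T = 2π√(0.2358/(0.363 × 3.73 × 0.6760)) = 3.19 s.

3.19 s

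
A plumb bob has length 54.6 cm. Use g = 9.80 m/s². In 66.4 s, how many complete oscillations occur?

44

T = 2π√(L/g) = 2π√(0.546/9.80) = 1.483 s.
Number of complete oscillations = ⌊66.4/1.483⌋ = ⌊44.77⌋ = 44.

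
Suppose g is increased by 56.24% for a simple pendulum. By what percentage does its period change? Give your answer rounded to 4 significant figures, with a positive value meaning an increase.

-20.00%

T ∝ 1/√g, so T'/T = 1/√(1.5624) = 0.80003.
Percentage change in T = (0.80003 − 1) × 100% = -20.00%.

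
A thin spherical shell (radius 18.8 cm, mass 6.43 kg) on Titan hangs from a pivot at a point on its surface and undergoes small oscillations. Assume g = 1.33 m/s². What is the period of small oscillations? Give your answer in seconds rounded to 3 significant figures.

I_cm = (2/3)mr² = 0.1515 kg·m². The pivot is at distance d = 0.188 m from the centre of mass.
By the parallel-axis theorem, I = I_cm + md² = 0.1515 + 0.2273 = 0.3788 kg·m².
T = 2π√(I/(mgd)) = 2π√(0.3788/(6.43 × 1.33 × 0.188)) = 3.05 s.

3.05 s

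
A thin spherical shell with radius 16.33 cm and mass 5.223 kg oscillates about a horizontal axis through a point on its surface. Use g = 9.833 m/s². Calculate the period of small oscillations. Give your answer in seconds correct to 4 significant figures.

I_cm = (2/3)mr² = 0.092854 kg·m². The pivot is at distance d = 0.1633 m from the centre of mass.
By the parallel-axis theorem, I = I_cm + md² = 0.092854 + 0.13928 = 0.23214 kg·m².
T = 2π√(I/(mgd)) = 2π√(0.23214/(5.223 × 9.833 × 0.1633)) = 1.045 s.

1.045 s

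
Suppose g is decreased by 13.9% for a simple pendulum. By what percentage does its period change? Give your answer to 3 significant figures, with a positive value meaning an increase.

T ∝ 1/√g, so T'/T = 1/√(0.8610) = 1.078.
Percentage change in T = (1.078 − 1) × 100% = 7.77%.

7.77%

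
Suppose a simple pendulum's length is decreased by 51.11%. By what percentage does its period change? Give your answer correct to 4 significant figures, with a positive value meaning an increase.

T ∝ √L, so T'/T = √(0.48890) = 0.69921.
Percentage change in T = (0.69921 − 1) × 100% = -30.08%.

-30.08%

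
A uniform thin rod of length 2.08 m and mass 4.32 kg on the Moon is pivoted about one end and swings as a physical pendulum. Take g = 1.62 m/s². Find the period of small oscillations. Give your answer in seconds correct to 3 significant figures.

For a physical pendulum T = 2π√(I/(mgd)), with d = 1.040 m from pivot to centre of mass.
I_cm = mL²/12 = 4.32 × 2.08²/12 = 1.558 kg·m²; I = I_cm + md² = 1.558 + 4.32 × 1.040² = 6.230 kg·m².
T = 2π√(6.230/(4.32 × 1.62 × 1.040)) = 5.81 s.

5.81 s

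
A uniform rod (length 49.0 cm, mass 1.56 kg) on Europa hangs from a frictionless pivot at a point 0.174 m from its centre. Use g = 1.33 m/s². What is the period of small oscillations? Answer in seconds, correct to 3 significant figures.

2.93 s

For a physical pendulum T = 2π√(I/(mgd)), with d = 0.1740 m from pivot to centre of mass.
I_cm = mL²/12 = 1.56 × 0.490²/12 = 0.03121 kg·m²; I = I_cm + md² = 0.03121 + 1.56 × 0.1740² = 0.07844 kg·m².
T = 2π√(0.07844/(1.56 × 1.33 × 0.1740)) = 2.93 s.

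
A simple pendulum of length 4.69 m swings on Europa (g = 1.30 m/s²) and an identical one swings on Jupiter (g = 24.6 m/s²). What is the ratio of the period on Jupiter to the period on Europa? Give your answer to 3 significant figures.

T ∝ 1/√g, so T₂/T₁ = √(g₁/g₂) = √(1.30/24.6) = 0.230.

0.230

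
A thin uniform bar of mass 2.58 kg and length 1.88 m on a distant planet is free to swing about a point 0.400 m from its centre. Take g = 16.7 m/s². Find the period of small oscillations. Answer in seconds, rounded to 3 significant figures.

1.64 s

For a physical pendulum T = 2π√(I/(mgd)), with d = 0.4000 m from pivot to centre of mass.
I_cm = mL²/12 = 2.58 × 1.88²/12 = 0.7599 kg·m²; I = I_cm + md² = 0.7599 + 2.58 × 0.4000² = 1.173 kg·m².
T = 2π√(1.173/(2.58 × 16.7 × 0.4000)) = 1.64 s.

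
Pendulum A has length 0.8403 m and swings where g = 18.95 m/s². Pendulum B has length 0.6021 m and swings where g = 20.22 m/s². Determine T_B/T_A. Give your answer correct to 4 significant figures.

0.8195

T = 2π√(L/g), so T_B/T_A = √((L_B/g_B)/(L_A/g_A)) = √((0.6021/20.22)/(0.8403/18.95)) = 0.8195.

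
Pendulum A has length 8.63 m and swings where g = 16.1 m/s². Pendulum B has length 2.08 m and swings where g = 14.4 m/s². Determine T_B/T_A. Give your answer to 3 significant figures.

T = 2π√(L/g), so T_B/T_A = √((L_B/g_B)/(L_A/g_A)) = √((2.08/14.4)/(8.63/16.1)) = 0.519.

0.519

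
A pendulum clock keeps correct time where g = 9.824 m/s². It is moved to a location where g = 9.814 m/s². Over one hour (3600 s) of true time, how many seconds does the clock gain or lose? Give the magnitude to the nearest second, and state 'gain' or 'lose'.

lose 2 s

The clock's period scales as T ∝ 1/√g, so T'/T = √(9.824/9.814) = 1.00051.
In 3600 s of true time the clock registers 3600/1.00051 = 3598.2 s, so it loses 2 s.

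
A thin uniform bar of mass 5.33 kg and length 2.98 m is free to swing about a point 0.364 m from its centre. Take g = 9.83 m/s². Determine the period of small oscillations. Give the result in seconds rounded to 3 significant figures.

For a physical pendulum T = 2π√(I/(mgd)), with d = 0.3640 m from pivot to centre of mass.
I_cm = mL²/12 = 5.33 × 2.98²/12 = 3.944 kg·m²; I = I_cm + md² = 3.944 + 5.33 × 0.3640² = 4.651 kg·m².
T = 2π√(4.651/(5.33 × 9.83 × 0.3640)) = 3.10 s.

3.10 s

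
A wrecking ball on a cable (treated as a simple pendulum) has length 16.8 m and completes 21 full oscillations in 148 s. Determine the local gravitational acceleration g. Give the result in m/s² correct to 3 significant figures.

13.4 m/s²

T = 148/21 = 7.048 s.
From T = 2π√(L/g), g = 4π²L/T² = 4π² × 16.8/7.048² = 13.4 m/s².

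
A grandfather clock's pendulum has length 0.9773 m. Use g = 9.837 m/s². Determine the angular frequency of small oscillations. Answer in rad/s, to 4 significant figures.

3.173 rad/s

ω = √(g/L) = √(9.837/0.9773) = 3.173 rad/s.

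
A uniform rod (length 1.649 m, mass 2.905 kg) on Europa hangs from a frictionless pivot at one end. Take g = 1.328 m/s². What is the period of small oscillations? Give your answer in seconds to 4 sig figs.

5.717 s

For a physical pendulum T = 2π√(I/(mgd)), with d = 0.82450 m from pivot to centre of mass.
I_cm = mL²/12 = 2.905 × 1.649²/12 = 0.65827 kg·m²; I = I_cm + md² = 0.65827 + 2.905 × 0.82450² = 2.6331 kg·m².
T = 2π√(2.6331/(2.905 × 1.328 × 0.82450)) = 5.717 s.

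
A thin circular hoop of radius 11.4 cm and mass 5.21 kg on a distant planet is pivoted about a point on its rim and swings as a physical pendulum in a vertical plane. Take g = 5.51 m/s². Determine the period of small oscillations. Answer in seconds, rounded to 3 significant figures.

I_cm = mr² = 0.06771 kg·m². The pivot is at distance d = 0.114 m from the centre of mass.
By the parallel-axis theorem, I = I_cm + md² = 0.06771 + 0.06771 = 0.1354 kg·m².
T = 2π√(I/(mgd)) = 2π√(0.1354/(5.21 × 5.51 × 0.114)) = 1.28 s.

1.28 s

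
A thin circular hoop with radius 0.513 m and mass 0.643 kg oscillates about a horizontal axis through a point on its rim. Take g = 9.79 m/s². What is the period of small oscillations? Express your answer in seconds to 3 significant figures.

2.03 s

I_cm = mr² = 0.1692 kg·m². The pivot is at distance d = 0.513 m from the centre of mass.
By the parallel-axis theorem, I = I_cm + md² = 0.1692 + 0.1692 = 0.3384 kg·m².
T = 2π√(I/(mgd)) = 2π√(0.3384/(0.643 × 9.79 × 0.513)) = 2.03 s.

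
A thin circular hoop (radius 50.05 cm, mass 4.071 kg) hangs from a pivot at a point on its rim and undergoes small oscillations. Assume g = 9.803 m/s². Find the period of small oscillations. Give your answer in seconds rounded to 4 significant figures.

I_cm = mr² = 1.0198 kg·m². The pivot is at distance d = 0.5005 m from the centre of mass.
By the parallel-axis theorem, I = I_cm + md² = 1.0198 + 1.0198 = 2.0396 kg·m².
T = 2π√(I/(mgd)) = 2π√(2.0396/(4.071 × 9.803 × 0.5005)) = 2.008 s.

2.008 s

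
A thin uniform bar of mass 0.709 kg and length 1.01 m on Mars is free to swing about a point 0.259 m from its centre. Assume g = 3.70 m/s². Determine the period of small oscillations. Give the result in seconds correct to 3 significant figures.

For a physical pendulum T = 2π√(I/(mgd)), with d = 0.2590 m from pivot to centre of mass.
I_cm = mL²/12 = 0.709 × 1.01²/12 = 0.06027 kg·m²; I = I_cm + md² = 0.06027 + 0.709 × 0.2590² = 0.1078 kg·m².
T = 2π√(0.1078/(0.709 × 3.70 × 0.2590)) = 2.50 s.

2.50 s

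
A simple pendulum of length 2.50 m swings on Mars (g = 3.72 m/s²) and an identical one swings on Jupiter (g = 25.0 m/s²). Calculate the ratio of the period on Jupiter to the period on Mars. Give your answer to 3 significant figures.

T ∝ 1/√g, so T₂/T₁ = √(g₁/g₂) = √(3.72/25.0) = 0.386.

0.386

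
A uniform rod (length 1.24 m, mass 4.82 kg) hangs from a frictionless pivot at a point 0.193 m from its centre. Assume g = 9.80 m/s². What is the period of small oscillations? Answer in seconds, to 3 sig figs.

1.86 s

For a physical pendulum T = 2π√(I/(mgd)), with d = 0.1930 m from pivot to centre of mass.
I_cm = mL²/12 = 4.82 × 1.24²/12 = 0.6176 kg·m²; I = I_cm + md² = 0.6176 + 4.82 × 0.1930² = 0.7971 kg·m².
T = 2π√(0.7971/(4.82 × 9.80 × 0.1930)) = 1.86 s.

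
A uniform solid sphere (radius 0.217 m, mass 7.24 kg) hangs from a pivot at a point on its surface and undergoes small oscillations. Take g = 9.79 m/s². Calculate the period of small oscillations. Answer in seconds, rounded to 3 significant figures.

I_cm = (2/5)mr² = 0.1364 kg·m². The pivot is at distance d = 0.217 m from the centre of mass.
By the parallel-axis theorem, I = I_cm + md² = 0.1364 + 0.3409 = 0.4773 kg·m².
T = 2π√(I/(mgd)) = 2π√(0.4773/(7.24 × 9.79 × 0.217)) = 1.11 s.

1.11 s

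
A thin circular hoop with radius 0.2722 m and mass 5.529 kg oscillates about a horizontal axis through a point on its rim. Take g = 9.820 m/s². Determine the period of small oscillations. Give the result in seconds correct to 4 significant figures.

I_cm = mr² = 0.40966 kg·m². The pivot is at distance d = 0.2722 m from the centre of mass.
By the parallel-axis theorem, I = I_cm + md² = 0.40966 + 0.40966 = 0.81932 kg·m².
T = 2π√(I/(mgd)) = 2π√(0.81932/(5.529 × 9.820 × 0.2722)) = 1.479 s.

1.479 s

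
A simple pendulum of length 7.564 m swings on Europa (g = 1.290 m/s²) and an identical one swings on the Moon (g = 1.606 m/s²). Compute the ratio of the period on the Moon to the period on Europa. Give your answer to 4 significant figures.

T ∝ 1/√g, so T₂/T₁ = √(g₁/g₂) = √(1.290/1.606) = 0.8962.

0.8962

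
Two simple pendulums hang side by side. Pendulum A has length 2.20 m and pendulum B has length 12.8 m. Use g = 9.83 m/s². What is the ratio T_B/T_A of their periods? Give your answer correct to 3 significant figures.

2.41

T ∝ √L, so T_B/T_A = √(L_B/L_A) = √(12.8/2.20) = 2.41.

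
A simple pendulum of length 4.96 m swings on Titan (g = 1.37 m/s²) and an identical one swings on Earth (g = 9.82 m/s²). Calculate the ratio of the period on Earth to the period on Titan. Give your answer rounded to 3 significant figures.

0.374

T ∝ 1/√g, so T₂/T₁ = √(g₁/g₂) = √(1.37/9.82) = 0.374.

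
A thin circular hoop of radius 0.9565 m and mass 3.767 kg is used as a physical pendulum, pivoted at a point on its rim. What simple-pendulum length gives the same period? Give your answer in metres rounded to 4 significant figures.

1.913 m

The equivalent simple-pendulum length is L_eq = I/(md), where I is about the pivot and d = 0.95650 m.
I_cm = mR² = 3.4464 kg·m², so I = I_cm + md² = 3.4464 + 3.4464 = 6.8928 kg·m².
L_eq = 6.8928/(3.767 × 0.95650) = 1.913 m.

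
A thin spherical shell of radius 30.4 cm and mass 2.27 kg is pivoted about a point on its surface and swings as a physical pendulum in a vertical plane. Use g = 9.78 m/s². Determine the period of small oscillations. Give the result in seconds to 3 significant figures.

I_cm = (2/3)mr² = 0.1399 kg·m². The pivot is at distance d = 0.304 m from the centre of mass.
By the parallel-axis theorem, I = I_cm + md² = 0.1399 + 0.2098 = 0.3496 kg·m².
T = 2π√(I/(mgd)) = 2π√(0.3496/(2.27 × 9.78 × 0.304)) = 1.43 s.

1.43 s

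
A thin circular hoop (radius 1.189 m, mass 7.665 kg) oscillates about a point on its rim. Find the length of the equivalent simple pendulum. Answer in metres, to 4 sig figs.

2.378 m

The equivalent simple-pendulum length is L_eq = I/(md), where I is about the pivot and d = 1.1890 m.
I_cm = mR² = 10.836 kg·m², so I = I_cm + md² = 10.836 + 10.836 = 21.672 kg·m².
L_eq = 21.672/(7.665 × 1.1890) = 2.378 m.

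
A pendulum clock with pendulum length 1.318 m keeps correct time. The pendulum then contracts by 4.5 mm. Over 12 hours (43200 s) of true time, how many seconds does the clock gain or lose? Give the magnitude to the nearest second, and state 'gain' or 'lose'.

T ∝ √L, so T'/T = √(1.31350/1.318) = 0.998291.
In 43200 s of true time the clock registers 43200/0.998291 = 43273.9 s, so it gains 74 s.

gain 74 s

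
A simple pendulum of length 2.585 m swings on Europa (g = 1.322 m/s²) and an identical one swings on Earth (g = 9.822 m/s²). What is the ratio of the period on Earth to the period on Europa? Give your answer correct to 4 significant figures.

T ∝ 1/√g, so T₂/T₁ = √(g₁/g₂) = √(1.322/9.822) = 0.3669.

0.3669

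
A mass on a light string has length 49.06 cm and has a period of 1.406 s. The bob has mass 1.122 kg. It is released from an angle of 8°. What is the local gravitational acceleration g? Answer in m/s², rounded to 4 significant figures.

9.798 m/s²

From T = 2π√(L/g), g = 4π²L/T² = 4π² × 0.4906/1.4060² = 9.798 m/s².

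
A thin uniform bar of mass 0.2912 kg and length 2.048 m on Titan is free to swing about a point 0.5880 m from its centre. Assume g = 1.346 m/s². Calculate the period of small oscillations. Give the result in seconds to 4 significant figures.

5.889 s

For a physical pendulum T = 2π√(I/(mgd)), with d = 0.58800 m from pivot to centre of mass.
I_cm = mL²/12 = 0.2912 × 2.048²/12 = 0.10178 kg·m²; I = I_cm + md² = 0.10178 + 0.2912 × 0.58800² = 0.20246 kg·m².
T = 2π√(0.20246/(0.2912 × 1.346 × 0.58800)) = 5.889 s.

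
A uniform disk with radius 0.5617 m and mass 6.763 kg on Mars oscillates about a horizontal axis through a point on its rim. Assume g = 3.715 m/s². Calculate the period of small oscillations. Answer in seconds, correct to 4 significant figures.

2.992 s

I_cm = ½mr² = 1.0669 kg·m². The pivot is at distance d = 0.5617 m from the centre of mass.
By the parallel-axis theorem, I = I_cm + md² = 1.0669 + 2.1338 = 3.2007 kg·m².
T = 2π√(I/(mgd)) = 2π√(3.2007/(6.763 × 3.715 × 0.5617)) = 2.992 s.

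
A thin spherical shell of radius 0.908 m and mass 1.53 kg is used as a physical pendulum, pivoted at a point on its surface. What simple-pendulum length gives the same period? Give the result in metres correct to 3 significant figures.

The equivalent simple-pendulum length is L_eq = I/(md), where I is about the pivot and d = 0.9080 m.
I_cm = (2/3)mR² = 0.8410 kg·m², so I = I_cm + md² = 0.8410 + 1.261 = 2.102 kg·m².
L_eq = 2.102/(1.53 × 0.9080) = 1.51 m.

1.51 m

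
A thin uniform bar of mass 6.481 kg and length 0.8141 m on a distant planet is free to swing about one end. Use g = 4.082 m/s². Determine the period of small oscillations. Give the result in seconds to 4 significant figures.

For a physical pendulum T = 2π√(I/(mgd)), with d = 0.40705 m from pivot to centre of mass.
I_cm = mL²/12 = 6.481 × 0.8141²/12 = 0.35794 kg·m²; I = I_cm + md² = 0.35794 + 6.481 × 0.40705² = 1.4318 kg·m².
T = 2π√(1.4318/(6.481 × 4.082 × 0.40705)) = 2.291 s.

2.291 s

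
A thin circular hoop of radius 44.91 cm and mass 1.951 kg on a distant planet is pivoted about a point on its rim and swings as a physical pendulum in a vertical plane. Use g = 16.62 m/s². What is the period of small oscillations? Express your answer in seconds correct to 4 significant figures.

1.461 s

I_cm = mr² = 0.39350 kg·m². The pivot is at distance d = 0.4491 m from the centre of mass.
By the parallel-axis theorem, I = I_cm + md² = 0.39350 + 0.39350 = 0.78700 kg·m².
T = 2π√(I/(mgd)) = 2π√(0.78700/(1.951 × 16.62 × 0.4491)) = 1.461 s.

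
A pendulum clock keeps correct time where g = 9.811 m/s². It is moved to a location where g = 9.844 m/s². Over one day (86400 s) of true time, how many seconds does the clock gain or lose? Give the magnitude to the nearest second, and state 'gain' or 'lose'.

The clock's period scales as T ∝ 1/√g, so T'/T = √(9.811/9.844) = 0.998322.
In 86400 s of true time the clock registers 86400/0.998322 = 86545.2 s, so it gains 145 s.

gain 145 s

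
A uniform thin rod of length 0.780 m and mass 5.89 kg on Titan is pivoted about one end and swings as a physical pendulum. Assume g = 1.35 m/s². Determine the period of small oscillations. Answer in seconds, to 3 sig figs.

For a physical pendulum T = 2π√(I/(mgd)), with d = 0.3900 m from pivot to centre of mass.
I_cm = mL²/12 = 5.89 × 0.780²/12 = 0.2986 kg·m²; I = I_cm + md² = 0.2986 + 5.89 × 0.3900² = 1.194 kg·m².
T = 2π√(1.194/(5.89 × 1.35 × 0.3900)) = 3.90 s.

3.90 s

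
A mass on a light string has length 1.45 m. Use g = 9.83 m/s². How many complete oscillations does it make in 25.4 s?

10

T = 2π√(L/g) = 2π√(1.45/9.83) = 2.413 s.
Number of complete oscillations = ⌊25.4/2.413⌋ = ⌊10.53⌋ = 10.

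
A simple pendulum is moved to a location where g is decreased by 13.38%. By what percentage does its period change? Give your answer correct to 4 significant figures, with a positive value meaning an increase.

T ∝ 1/√g, so T'/T = 1/√(0.86620) = 1.0745.
Percentage change in T = (1.0745 − 1) × 100% = 7.446%.

7.446%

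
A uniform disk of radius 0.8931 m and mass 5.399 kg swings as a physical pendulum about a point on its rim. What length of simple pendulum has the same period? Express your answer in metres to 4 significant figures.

The equivalent simple-pendulum length is L_eq = I/(md), where I is about the pivot and d = 0.89310 m.
I_cm = ½mR² = 2.1532 kg·m², so I = I_cm + md² = 2.1532 + 4.3064 = 6.4596 kg·m².
L_eq = 6.4596/(5.399 × 0.89310) = 1.340 m.

1.340 m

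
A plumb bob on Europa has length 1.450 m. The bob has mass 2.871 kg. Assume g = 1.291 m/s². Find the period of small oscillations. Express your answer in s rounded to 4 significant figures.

6.659 s

T = 2π√(L/g) = 2π√(1.450/1.291) = 2π × 1.0598 = 6.659 s.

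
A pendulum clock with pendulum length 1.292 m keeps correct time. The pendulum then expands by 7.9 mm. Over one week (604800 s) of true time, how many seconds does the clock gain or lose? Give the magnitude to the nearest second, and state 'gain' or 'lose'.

T ∝ √L, so T'/T = √(1.29990/1.292) = 1.00305.
In 604800 s of true time the clock registers 604800/1.00305 = 602959.4 s, so it loses 1841 s.

lose 1841 s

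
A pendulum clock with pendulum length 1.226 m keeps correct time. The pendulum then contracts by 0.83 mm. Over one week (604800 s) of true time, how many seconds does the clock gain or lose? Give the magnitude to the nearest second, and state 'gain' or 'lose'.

T ∝ √L, so T'/T = √(1.22517/1.226) = 0.999661.
In 604800 s of true time the clock registers 604800/0.999661 = 605004.8 s, so it gains 205 s.

gain 205 s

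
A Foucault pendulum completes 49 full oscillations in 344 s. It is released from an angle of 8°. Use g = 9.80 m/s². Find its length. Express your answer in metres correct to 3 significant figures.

12.2 m

T = 344/49 = 7.020 s.
From T = 2π√(L/g), L = gT²/(4π²) = 9.80 × 7.020²/(4π²) = 12.2 m.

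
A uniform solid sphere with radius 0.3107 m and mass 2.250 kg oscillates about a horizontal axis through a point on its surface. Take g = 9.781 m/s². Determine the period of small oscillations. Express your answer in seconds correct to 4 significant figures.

I_cm = (2/5)mr² = 0.086881 kg·m². The pivot is at distance d = 0.3107 m from the centre of mass.
By the parallel-axis theorem, I = I_cm + md² = 0.086881 + 0.21720 = 0.30408 kg·m².
T = 2π√(I/(mgd)) = 2π√(0.30408/(2.250 × 9.781 × 0.3107)) = 1.325 s.

1.325 s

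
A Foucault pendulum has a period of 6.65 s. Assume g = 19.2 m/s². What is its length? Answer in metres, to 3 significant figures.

21.5 m

From T = 2π√(L/g), L = gT²/(4π²) = 19.2 × 6.650²/(4π²) = 21.5 m.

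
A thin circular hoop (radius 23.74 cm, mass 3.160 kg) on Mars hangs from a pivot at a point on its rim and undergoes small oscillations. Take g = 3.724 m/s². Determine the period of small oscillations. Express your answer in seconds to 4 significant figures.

I_cm = mr² = 0.17809 kg·m². The pivot is at distance d = 0.2374 m from the centre of mass.
By the parallel-axis theorem, I = I_cm + md² = 0.17809 + 0.17809 = 0.35619 kg·m².
T = 2π√(I/(mgd)) = 2π√(0.35619/(3.160 × 3.724 × 0.2374)) = 2.244 s.

2.244 s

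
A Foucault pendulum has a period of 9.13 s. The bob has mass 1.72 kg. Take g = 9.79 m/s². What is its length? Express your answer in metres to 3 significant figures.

20.7 m

From T = 2π√(L/g), L = gT²/(4π²) = 9.79 × 9.130²/(4π²) = 20.7 m.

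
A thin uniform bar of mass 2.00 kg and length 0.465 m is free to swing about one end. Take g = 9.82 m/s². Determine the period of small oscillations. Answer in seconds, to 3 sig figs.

1.12 s

For a physical pendulum T = 2π√(I/(mgd)), with d = 0.2325 m from pivot to centre of mass.
I_cm = mL²/12 = 2.00 × 0.465²/12 = 0.03604 kg·m²; I = I_cm + md² = 0.03604 + 2.00 × 0.2325² = 0.1442 kg·m².
T = 2π√(0.1442/(2.00 × 9.82 × 0.2325)) = 1.12 s.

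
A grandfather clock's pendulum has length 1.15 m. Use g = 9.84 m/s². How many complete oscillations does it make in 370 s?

T = 2π√(L/g) = 2π√(1.15/9.84) = 2.148 s.
Number of complete oscillations = ⌊370/2.148⌋ = ⌊172.3⌋ = 172.

172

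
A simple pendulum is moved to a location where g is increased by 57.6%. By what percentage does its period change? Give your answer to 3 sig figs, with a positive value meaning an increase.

T ∝ 1/√g, so T'/T = 1/√(1.576) = 0.7966.
Percentage change in T = (0.7966 − 1) × 100% = -20.3%.

-20.3%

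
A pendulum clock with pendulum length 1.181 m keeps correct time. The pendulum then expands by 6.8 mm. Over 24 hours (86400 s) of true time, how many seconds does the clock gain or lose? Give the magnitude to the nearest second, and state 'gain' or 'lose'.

lose 248 s

T ∝ √L, so T'/T = √(1.18780/1.181) = 1.00287.
In 86400 s of true time the clock registers 86400/1.00287 = 86152.3 s, so it loses 248 s.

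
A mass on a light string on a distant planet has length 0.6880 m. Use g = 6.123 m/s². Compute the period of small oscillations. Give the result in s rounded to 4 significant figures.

T = 2π√(L/g) = 2π√(0.6880/6.123) = 2π × 0.33521 = 2.106 s.

2.106 s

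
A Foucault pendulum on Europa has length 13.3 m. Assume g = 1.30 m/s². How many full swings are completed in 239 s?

T = 2π√(L/g) = 2π√(13.3/1.30) = 20.10 s.
Number of complete oscillations = ⌊239/20.10⌋ = ⌊11.89⌋ = 11.

11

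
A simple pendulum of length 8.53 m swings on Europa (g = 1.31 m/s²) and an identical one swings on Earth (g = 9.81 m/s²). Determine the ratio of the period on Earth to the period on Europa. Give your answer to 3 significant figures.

0.365

T ∝ 1/√g, so T₂/T₁ = √(g₁/g₂) = √(1.31/9.81) = 0.365.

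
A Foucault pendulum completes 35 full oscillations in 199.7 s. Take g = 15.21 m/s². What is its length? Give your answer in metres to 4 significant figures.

T = 199.7/35 = 5.7057 s.
From T = 2π√(L/g), L = gT²/(4π²) = 15.21 × 5.7057²/(4π²) = 12.54 m.

12.54 m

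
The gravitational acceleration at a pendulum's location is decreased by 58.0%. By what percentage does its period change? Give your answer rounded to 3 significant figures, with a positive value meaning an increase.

T ∝ 1/√g, so T'/T = 1/√(0.4200) = 1.543.
Percentage change in T = (1.543 − 1) × 100% = 54.3%.

54.3%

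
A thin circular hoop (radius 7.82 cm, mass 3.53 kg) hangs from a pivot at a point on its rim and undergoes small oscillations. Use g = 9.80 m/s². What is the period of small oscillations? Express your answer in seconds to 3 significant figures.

I_cm = mr² = 0.02159 kg·m². The pivot is at distance d = 0.0782 m from the centre of mass.
By the parallel-axis theorem, I = I_cm + md² = 0.02159 + 0.02159 = 0.04317 kg·m².
T = 2π√(I/(mgd)) = 2π√(0.04317/(3.53 × 9.80 × 0.0782)) = 0.794 s.

0.794 s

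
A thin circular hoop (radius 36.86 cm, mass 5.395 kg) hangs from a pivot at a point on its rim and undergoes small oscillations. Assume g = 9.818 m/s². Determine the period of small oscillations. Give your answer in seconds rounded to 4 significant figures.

1.722 s

I_cm = mr² = 0.73300 kg·m². The pivot is at distance d = 0.3686 m from the centre of mass.
By the parallel-axis theorem, I = I_cm + md² = 0.73300 + 0.73300 = 1.4660 kg·m².
T = 2π√(I/(mgd)) = 2π√(1.4660/(5.395 × 9.818 × 0.3686)) = 1.722 s.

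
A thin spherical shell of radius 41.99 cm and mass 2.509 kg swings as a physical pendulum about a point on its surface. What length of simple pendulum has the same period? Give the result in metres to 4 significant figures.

0.6998 m

The equivalent simple-pendulum length is L_eq = I/(md), where I is about the pivot and d = 0.41990 m.
I_cm = (2/3)mR² = 0.29492 kg·m², so I = I_cm + md² = 0.29492 + 0.44238 = 0.73729 kg·m².
L_eq = 0.73729/(2.509 × 0.41990) = 0.6998 m.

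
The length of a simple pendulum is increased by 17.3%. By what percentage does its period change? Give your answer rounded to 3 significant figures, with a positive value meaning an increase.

T ∝ √L, so T'/T = √(1.173) = 1.083.
Percentage change in T = (1.083 − 1) × 100% = 8.31%.

8.31%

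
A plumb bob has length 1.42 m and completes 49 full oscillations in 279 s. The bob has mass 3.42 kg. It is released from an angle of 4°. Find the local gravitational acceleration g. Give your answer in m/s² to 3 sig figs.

T = 279/49 = 5.694 s.
From T = 2π√(L/g), g = 4π²L/T² = 4π² × 1.42/5.694² = 1.73 m/s².

1.73 m/s²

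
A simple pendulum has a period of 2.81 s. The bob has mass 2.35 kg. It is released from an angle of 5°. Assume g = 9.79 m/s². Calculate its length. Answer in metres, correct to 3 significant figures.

1.96 m

From T = 2π√(L/g), L = gT²/(4π²) = 9.79 × 2.810²/(4π²) = 1.96 m.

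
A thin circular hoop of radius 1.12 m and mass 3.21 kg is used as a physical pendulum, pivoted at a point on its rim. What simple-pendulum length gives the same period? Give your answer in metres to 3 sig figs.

2.24 m

The equivalent simple-pendulum length is L_eq = I/(md), where I is about the pivot and d = 1.120 m.
I_cm = mR² = 4.027 kg·m², so I = I_cm + md² = 4.027 + 4.027 = 8.053 kg·m².
L_eq = 8.053/(3.21 × 1.120) = 2.24 m.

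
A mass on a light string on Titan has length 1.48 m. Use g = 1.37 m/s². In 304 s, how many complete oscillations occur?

46

T = 2π√(L/g) = 2π√(1.48/1.37) = 6.531 s.
Number of complete oscillations = ⌊304/6.531⌋ = ⌊46.55⌋ = 46.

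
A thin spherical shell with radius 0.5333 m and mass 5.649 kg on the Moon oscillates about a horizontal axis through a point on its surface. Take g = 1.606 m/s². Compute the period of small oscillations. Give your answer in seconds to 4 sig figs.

I_cm = (2/3)mr² = 1.0711 kg·m². The pivot is at distance d = 0.5333 m from the centre of mass.
By the parallel-axis theorem, I = I_cm + md² = 1.0711 + 1.6066 = 2.6777 kg·m².
T = 2π√(I/(mgd)) = 2π√(2.6777/(5.649 × 1.606 × 0.5333)) = 4.674 s.

4.674 s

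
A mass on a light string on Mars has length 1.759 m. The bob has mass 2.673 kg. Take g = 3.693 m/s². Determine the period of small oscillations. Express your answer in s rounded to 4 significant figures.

4.336 s

T = 2π√(L/g) = 2π√(1.759/3.693) = 2π × 0.69015 = 4.336 s.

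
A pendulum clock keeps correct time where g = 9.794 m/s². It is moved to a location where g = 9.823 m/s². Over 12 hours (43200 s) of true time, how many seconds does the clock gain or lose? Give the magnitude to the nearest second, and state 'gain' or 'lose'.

gain 64 s

The clock's period scales as T ∝ 1/√g, so T'/T = √(9.794/9.823) = 0.998523.
In 43200 s of true time the clock registers 43200/0.998523 = 43263.9 s, so it gains 64 s.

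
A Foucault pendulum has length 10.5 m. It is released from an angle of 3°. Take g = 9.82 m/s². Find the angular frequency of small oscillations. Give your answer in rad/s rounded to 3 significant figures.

0.967 rad/s

ω = √(g/L) = √(9.82/10.5) = 0.967 rad/s.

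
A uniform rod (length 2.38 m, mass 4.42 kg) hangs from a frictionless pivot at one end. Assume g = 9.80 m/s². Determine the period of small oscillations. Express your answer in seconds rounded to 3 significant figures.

2.53 s

For a physical pendulum T = 2π√(I/(mgd)), with d = 1.190 m from pivot to centre of mass.
I_cm = mL²/12 = 4.42 × 2.38²/12 = 2.086 kg·m²; I = I_cm + md² = 2.086 + 4.42 × 1.190² = 8.346 kg·m².
T = 2π√(8.346/(4.42 × 9.80 × 1.190)) = 2.53 s.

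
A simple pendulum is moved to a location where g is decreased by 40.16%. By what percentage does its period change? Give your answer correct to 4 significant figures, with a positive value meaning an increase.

29.27%

T ∝ 1/√g, so T'/T = 1/√(0.59840) = 1.2927.
Percentage change in T = (1.2927 − 1) × 100% = 29.27%.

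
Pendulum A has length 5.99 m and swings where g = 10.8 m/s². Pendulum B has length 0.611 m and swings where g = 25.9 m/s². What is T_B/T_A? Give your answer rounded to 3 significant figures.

0.206

T = 2π√(L/g), so T_B/T_A = √((L_B/g_B)/(L_A/g_A)) = √((0.611/25.9)/(5.99/10.8)) = 0.206.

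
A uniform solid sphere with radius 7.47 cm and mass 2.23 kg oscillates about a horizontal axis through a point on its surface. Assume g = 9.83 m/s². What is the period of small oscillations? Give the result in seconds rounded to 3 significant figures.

0.648 s

I_cm = (2/5)mr² = 0.004977 kg·m². The pivot is at distance d = 0.0747 m from the centre of mass.
By the parallel-axis theorem, I = I_cm + md² = 0.004977 + 0.01244 = 0.01742 kg·m².
T = 2π√(I/(mgd)) = 2π√(0.01742/(2.23 × 9.83 × 0.0747)) = 0.648 s.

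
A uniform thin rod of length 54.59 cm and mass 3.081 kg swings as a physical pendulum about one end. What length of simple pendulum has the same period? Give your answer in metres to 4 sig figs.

The equivalent simple-pendulum length is L_eq = I/(md), where I is about the pivot and d = 0.27295 m.
I_cm = (1/12)mL² = 0.076513 kg·m², so I = I_cm + md² = 0.076513 + 0.22954 = 0.30605 kg·m².
L_eq = 0.30605/(3.081 × 0.27295) = 0.3639 m.

0.3639 m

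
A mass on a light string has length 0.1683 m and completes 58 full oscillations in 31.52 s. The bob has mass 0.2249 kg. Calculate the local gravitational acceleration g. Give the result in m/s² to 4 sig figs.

T = 31.52/58 = 0.54345 s.
From T = 2π√(L/g), g = 4π²L/T² = 4π² × 0.1683/0.54345² = 22.50 m/s².

22.50 m/s²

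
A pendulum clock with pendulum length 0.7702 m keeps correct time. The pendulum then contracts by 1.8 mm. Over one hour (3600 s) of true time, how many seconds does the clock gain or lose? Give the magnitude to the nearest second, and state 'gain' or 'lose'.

gain 4 s

T ∝ √L, so T'/T = √(0.76840/0.7702) = 0.998831.
In 3600 s of true time the clock registers 3600/0.998831 = 3604.2 s, so it gains 4 s.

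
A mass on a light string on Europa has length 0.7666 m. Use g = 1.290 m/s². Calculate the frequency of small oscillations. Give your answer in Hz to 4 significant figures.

0.2065 Hz

T = 2π√(L/g) = 2π√(0.7666/1.290) = 4.8436 s, so f = 1/T = 0.2065 Hz.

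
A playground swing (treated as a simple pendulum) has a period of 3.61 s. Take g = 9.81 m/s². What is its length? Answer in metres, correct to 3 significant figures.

3.24 m

From T = 2π√(L/g), L = gT²/(4π²) = 9.81 × 3.610²/(4π²) = 3.24 m.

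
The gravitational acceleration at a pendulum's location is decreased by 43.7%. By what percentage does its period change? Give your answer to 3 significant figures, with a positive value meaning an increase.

T ∝ 1/√g, so T'/T = 1/√(0.5630) = 1.333.
Percentage change in T = (1.333 − 1) × 100% = 33.3%.

33.3%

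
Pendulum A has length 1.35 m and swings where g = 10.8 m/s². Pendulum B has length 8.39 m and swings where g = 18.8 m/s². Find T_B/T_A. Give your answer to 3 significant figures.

1.89

T = 2π√(L/g), so T_B/T_A = √((L_B/g_B)/(L_A/g_A)) = √((8.39/18.8)/(1.35/10.8)) = 1.89.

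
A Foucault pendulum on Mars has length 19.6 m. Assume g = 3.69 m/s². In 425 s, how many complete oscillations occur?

T = 2π√(L/g) = 2π√(19.6/3.69) = 14.48 s.
Number of complete oscillations = ⌊425/14.48⌋ = ⌊29.35⌋ = 29.

29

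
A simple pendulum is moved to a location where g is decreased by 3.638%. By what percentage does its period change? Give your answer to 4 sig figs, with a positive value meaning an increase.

T ∝ 1/√g, so T'/T = 1/√(0.96362) = 1.0187.
Percentage change in T = (1.0187 − 1) × 100% = 1.870%.

1.870%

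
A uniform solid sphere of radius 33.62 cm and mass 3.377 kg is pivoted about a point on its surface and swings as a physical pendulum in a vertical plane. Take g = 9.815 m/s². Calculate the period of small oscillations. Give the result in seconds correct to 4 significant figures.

I_cm = (2/5)mr² = 0.15268 kg·m². The pivot is at distance d = 0.3362 m from the centre of mass.
By the parallel-axis theorem, I = I_cm + md² = 0.15268 + 0.38170 = 0.53439 kg·m².
T = 2π√(I/(mgd)) = 2π√(0.53439/(3.377 × 9.815 × 0.3362)) = 1.376 s.

1.376 s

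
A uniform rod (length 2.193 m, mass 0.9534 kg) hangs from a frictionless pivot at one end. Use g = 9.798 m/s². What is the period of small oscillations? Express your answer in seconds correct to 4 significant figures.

2.427 s

For a physical pendulum T = 2π√(I/(mgd)), with d = 1.0965 m from pivot to centre of mass.
I_cm = mL²/12 = 0.9534 × 2.193²/12 = 0.38209 kg·m²; I = I_cm + md² = 0.38209 + 0.9534 × 1.0965² = 1.5284 kg·m².
T = 2π√(1.5284/(0.9534 × 9.798 × 1.0965)) = 2.427 s.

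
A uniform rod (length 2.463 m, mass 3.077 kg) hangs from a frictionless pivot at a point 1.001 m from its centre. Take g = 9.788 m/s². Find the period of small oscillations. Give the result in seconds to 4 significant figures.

For a physical pendulum T = 2π√(I/(mgd)), with d = 1.0010 m from pivot to centre of mass.
I_cm = mL²/12 = 3.077 × 2.463²/12 = 1.5555 kg·m²; I = I_cm + md² = 1.5555 + 3.077 × 1.0010² = 4.6387 kg·m².
T = 2π√(4.6387/(3.077 × 9.788 × 1.0010)) = 2.465 s.

2.465 s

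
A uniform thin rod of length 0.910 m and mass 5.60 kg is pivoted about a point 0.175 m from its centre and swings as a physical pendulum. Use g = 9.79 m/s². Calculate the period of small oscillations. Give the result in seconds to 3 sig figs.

For a physical pendulum T = 2π√(I/(mgd)), with d = 0.1750 m from pivot to centre of mass.
I_cm = mL²/12 = 5.60 × 0.910²/12 = 0.3864 kg·m²; I = I_cm + md² = 0.3864 + 5.60 × 0.1750² = 0.5579 kg·m².
T = 2π√(0.5579/(5.60 × 9.79 × 0.1750)) = 1.52 s.

1.52 s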